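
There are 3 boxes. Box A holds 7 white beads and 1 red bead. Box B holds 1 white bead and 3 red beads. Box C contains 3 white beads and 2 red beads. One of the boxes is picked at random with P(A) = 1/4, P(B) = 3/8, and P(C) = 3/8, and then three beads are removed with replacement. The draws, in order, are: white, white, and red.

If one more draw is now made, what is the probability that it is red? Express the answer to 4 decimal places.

0.3955

For each hypothesis, P(data | H) works out to: P(data | box A) = (7/8)(7/8)(1/8) = 0.095703; P(data | box B) = (1/4)(1/4)(3/4) = 0.046875; P(data | box C) = (3/5)(3/5)(2/5) = 0.144.
Multiplying each by its prior: 1/4 · 0.095703 = 0.023926, 3/8 · 0.046875 = 0.017578, 3/8 · 0.144 = 0.054; summing to 0.095504.
Normalising, the posterior is P(box A | data) = 0.25052, P(box B | data) = 0.18406, P(box C | data) = 0.56542.
The predictive probability is P(red next | data) = (1/8)(0.25052) + (3/4)(0.18406) + (2/5)(0.56542) = 0.39553.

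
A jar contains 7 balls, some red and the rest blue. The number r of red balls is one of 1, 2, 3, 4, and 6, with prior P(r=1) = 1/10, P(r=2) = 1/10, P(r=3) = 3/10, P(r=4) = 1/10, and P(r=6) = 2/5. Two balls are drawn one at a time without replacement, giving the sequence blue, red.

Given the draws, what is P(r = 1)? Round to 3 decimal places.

For each hypothesis, P(data | H) works out to: P(data | r = 1) = (6/7)(1/6) = 1/7; P(data | r = 2) = (5/7)(2/6) = 5/21; P(data | r = 3) = (4/7)(3/6) = 2/7; P(data | r = 4) = (3/7)(4/6) = 2/7; P(data | r = 6) = (1/7)(6/6) = 1/7.
Weighting by the prior gives 1/10 · 1/7 = 1/70, 1/10 · 5/21 = 1/42, 3/10 · 2/7 = 3/35, 1/10 · 2/7 = 1/35, 2/5 · 1/7 = 2/35; summing to 22/105.
So P(r = 1 | data) = (1/70) / (22/105) = 3/44.

0.068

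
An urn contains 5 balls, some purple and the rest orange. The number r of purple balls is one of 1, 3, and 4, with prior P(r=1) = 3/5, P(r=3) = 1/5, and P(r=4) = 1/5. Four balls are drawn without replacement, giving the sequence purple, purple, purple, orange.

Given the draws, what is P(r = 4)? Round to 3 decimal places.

Under each hypothesis, the probability of the observed sequence is: P(data | r = 1) = (1/5)(0/4) = 0; P(data | r = 3) = (3/5)(2/4)(1/3)(2/2) = 1/10; P(data | r = 4) = (4/5)(3/4)(2/3)(1/2) = 1/5.
Multiplying each by its prior: 3/5 · 0 = 0, 1/5 · 1/10 = 1/50, 1/5 · 1/5 = 1/25; with total 3/50.
By Bayes' rule, P(r = 4 | data) = (1/25) / (3/50) = 2/3.

0.667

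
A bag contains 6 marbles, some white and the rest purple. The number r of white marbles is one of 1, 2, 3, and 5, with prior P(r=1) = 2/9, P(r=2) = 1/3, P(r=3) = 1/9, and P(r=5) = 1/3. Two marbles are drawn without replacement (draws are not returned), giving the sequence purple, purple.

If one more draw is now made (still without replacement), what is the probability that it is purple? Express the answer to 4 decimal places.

Compute the likelihood of the observed sequence for each case: P(data | r = 1) = (5/6)(4/5) = 2/3; P(data | r = 2) = (4/6)(3/5) = 2/5; P(data | r = 3) = (3/6)(2/5) = 1/5; P(data | r = 5) = (1/6)(0/5) = 0.
The prior-weighted likelihoods are 2/9 · 2/3 = 4/27, 1/3 · 2/5 = 2/15, 1/9 · 1/5 = 1/45, 1/3 · 0 = 0; with total 41/135.
The posterior is then P(r = 1 | data) = 20/41, P(r = 2 | data) = 18/41, P(r = 3 | data) = 3/41, P(r = 5 | data) = 0.
The predictive probability is P(purple next | data) = (3/4)(20/41) + (1/2)(18/41) + (1/4)(3/41) = 99/164.

0.6037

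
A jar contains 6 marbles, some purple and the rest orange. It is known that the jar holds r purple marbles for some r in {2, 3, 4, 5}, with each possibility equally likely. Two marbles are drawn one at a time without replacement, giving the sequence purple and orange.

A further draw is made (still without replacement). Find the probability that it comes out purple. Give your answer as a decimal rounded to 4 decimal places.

Under each hypothesis, the probability of the observed sequence is: P(data | r = 2) = (2/6)(4/5) = 4/15; P(data | r = 3) = (3/6)(3/5) = 3/10; P(data | r = 4) = (4/6)(2/5) = 4/15; P(data | r = 5) = (5/6)(1/5) = 1/6.
Multiplying each by its prior: 1/4 · 4/15 = 1/15, 1/4 · 3/10 = 3/40, 1/4 · 4/15 = 1/15, 1/4 · 1/6 = 1/24; summing to 1/4.
Dividing through by the total gives posterior P(r = 2 | data) = 4/15, P(r = 3 | data) = 3/10, P(r = 4 | data) = 4/15, P(r = 5 | data) = 1/6.
So P(purple next | data) = Σ P(purple next | H) P(H | data) = (1/4)(4/15) + (1/2)(3/10) + (3/4)(4/15) + (1)(1/6) = 7/12.

0.5833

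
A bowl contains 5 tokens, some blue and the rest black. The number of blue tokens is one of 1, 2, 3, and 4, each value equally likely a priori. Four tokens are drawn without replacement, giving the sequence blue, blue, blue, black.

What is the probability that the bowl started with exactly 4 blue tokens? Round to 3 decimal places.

0.667

For each hypothesis, P(data | H) works out to: P(data | r = 1) = (1/5)(0/4) = 0; P(data | r = 2) = (2/5)(1/4)(0/3) = 0; P(data | r = 3) = (3/5)(2/4)(1/3)(2/2) = 1/10; P(data | r = 4) = (4/5)(3/4)(2/3)(1/2) = 1/5.
Weighting by the prior gives 1/4 · 0 = 0, 1/4 · 0 = 0, 1/4 · 1/10 = 1/40, 1/4 · 1/5 = 1/20; these sum to 3/40.
Therefore the posterior P(r = 4 | data) = (1/20) / (3/40) = 2/3.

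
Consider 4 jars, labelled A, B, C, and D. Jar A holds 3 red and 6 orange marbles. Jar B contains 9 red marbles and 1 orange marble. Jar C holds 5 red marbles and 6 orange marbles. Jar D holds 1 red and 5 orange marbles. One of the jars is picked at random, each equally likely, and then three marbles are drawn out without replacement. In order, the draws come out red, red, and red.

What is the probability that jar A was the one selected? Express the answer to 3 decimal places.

Under each hypothesis, the probability of the observed sequence is: P(data | jar A) = (3/9)(2/8)(1/7) = 0.011905; P(data | jar B) = (9/10)(8/9)(7/8) = 0.7; P(data | jar C) = (5/11)(4/10)(3/9) = 0.060606; P(data | jar D) = (1/6)(0/5) = 0.
The prior-weighted likelihoods are 1/4 · 0.011905 = 0.0029762, 1/4 · 0.7 = 0.175, 1/4 · 0.060606 = 0.015152, 1/4 · 0 = 0; these sum to 0.19313.
By Bayes' rule, P(jar A | data) = (0.0029762) / (0.19313) = 0.01541.

0.015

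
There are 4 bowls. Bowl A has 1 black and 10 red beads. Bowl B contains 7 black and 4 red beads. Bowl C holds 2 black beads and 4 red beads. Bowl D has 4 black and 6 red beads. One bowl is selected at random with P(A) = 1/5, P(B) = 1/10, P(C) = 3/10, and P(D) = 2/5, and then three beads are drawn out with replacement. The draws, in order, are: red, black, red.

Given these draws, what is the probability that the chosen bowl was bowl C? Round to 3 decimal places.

0.354

The likelihood of the observed sequence under each hypothesis: P(data | bowl A) = (10/11)(1/11)(10/11) = 0.075131; P(data | bowl B) = (4/11)(7/11)(4/11) = 0.084147; P(data | bowl C) = (4/6)(2/6)(4/6) = 0.14815; P(data | bowl D) = (6/10)(4/10)(6/10) = 0.144.
Multiplying each by its prior: 1/5 · 0.075131 = 0.015026, 1/10 · 0.084147 = 0.0084147, 3/10 · 0.14815 = 0.044444, 2/5 · 0.144 = 0.0576; these sum to 0.12549.
By Bayes' rule, P(bowl C | data) = (0.044444) / (0.12549) = 0.35418.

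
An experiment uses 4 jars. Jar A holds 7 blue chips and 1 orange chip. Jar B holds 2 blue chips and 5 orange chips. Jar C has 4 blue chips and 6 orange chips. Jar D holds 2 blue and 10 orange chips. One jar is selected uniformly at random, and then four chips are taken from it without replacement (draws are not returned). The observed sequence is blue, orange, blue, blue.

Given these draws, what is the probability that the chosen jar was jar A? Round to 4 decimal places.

0.8140

Compute the likelihood of the observed sequence for each case: P(data | jar A) = (7/8)(1/7)(6/6)(5/5) = 0.125; P(data | jar B) = (2/7)(5/6)(1/5)(0/4) = 0; P(data | jar C) = (4/10)(6/9)(3/8)(2/7) = 0.028571; P(data | jar D) = (2/12)(10/11)(1/10)(0/9) = 0.
Multiplying each by its prior: 1/4 · 0.125 = 0.03125, 1/4 · 0 = 0, 1/4 · 0.028571 = 0.0071429, 1/4 · 0 = 0; with total 0.038393.
So P(jar A | data) = (0.03125) / (0.038393) = 0.81395.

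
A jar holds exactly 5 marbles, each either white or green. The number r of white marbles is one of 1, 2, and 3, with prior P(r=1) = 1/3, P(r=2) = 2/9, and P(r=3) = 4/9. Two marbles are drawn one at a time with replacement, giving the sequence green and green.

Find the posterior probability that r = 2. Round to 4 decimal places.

Compute the likelihood of the observed sequence for each case: P(data | r = 1) = (4/5)(4/5) = 16/25; P(data | r = 2) = (3/5)(3/5) = 9/25; P(data | r = 3) = (2/5)(2/5) = 4/25.
The prior-weighted likelihoods are 1/3 · 16/25 = 16/75, 2/9 · 9/25 = 2/25, 4/9 · 4/25 = 16/225; summing to 82/225.
So P(r = 2 | data) = (2/25) / (82/225) = 9/41.

0.2195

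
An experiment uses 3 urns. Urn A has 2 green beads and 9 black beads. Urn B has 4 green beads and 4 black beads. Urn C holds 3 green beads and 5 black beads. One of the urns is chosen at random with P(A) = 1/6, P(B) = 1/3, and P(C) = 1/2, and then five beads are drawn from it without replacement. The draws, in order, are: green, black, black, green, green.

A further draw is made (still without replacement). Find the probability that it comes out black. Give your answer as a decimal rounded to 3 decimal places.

0.795

Under each hypothesis, the probability of the observed sequence is: P(data | urn A) = (2/11)(9/10)(8/9)(1/8)(0/7) = 0; P(data | urn B) = (4/8)(4/7)(3/6)(3/5)(2/4) = 3/70; P(data | urn C) = (3/8)(5/7)(4/6)(2/5)(1/4) = 1/56.
The prior-weighted likelihoods are 1/6 · 0 = 0, 1/3 · 3/70 = 1/70, 1/2 · 1/56 = 1/112; summing to 13/560.
The posterior is then P(urn A | data) = 0, P(urn B | data) = 8/13, P(urn C | data) = 5/13.
Averaging over the posterior, P(black next | data) = (2/3)(8/13) + (1)(5/13) = 31/39.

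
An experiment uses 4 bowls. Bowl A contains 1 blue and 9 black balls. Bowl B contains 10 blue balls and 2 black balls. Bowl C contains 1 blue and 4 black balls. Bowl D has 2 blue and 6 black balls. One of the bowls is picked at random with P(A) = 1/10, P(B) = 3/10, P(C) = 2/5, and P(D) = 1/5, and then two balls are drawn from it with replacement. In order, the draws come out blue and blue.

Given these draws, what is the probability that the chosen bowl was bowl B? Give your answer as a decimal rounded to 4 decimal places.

0.8760

Under each hypothesis, the probability of the observed sequence is: P(data | bowl A) = (1/10)(1/10) = 0.01; P(data | bowl B) = (10/12)(10/12) = 0.69444; P(data | bowl C) = (1/5)(1/5) = 0.04; P(data | bowl D) = (2/8)(2/8) = 0.0625.
Weighting by the prior gives 1/10 · 0.01 = 0.001, 3/10 · 0.69444 = 0.20833, 2/5 · 0.04 = 0.016, 1/5 · 0.0625 = 0.0125; summing to 0.23783.
Hence P(bowl B | data) = (0.20833) / (0.23783) = 0.87596.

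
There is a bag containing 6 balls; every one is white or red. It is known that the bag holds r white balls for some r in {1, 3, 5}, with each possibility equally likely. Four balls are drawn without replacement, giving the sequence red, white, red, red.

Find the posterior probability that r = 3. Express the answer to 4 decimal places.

Under each hypothesis, the probability of the observed sequence is: P(data | r = 1) = (5/6)(1/5)(4/4)(3/3) = 1/6; P(data | r = 3) = (3/6)(3/5)(2/4)(1/3) = 1/20; P(data | r = 5) = (1/6)(5/5)(0/4) = 0.
Multiplying each by its prior: 1/3 · 1/6 = 1/18, 1/3 · 1/20 = 1/60, 1/3 · 0 = 0; with total 13/180.
Hence P(r = 3 | data) = (1/60) / (13/180) = 3/13.

0.2308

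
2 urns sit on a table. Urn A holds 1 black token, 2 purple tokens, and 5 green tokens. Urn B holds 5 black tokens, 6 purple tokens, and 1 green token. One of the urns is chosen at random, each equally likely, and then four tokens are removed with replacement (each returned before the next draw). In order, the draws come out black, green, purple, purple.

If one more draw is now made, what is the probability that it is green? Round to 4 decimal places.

0.2783

The likelihood of the observed sequence under each hypothesis: P(data | urn A) = (1/8)(5/8)(2/8)(2/8) = 0.0048828; P(data | urn B) = (5/12)(1/12)(6/12)(6/12) = 0.0086806.
The prior-weighted likelihoods are 1/2 · 0.0048828 = 0.0024414, 1/2 · 0.0086806 = 0.0043403; summing to 0.0067817.
Normalising, the posterior is P(urn A | data) = 0.36, P(urn B | data) = 0.64.
So P(green next | data) = Σ P(green next | H) P(H | data) = (5/8)(0.36) + (1/12)(0.64) = 0.27833.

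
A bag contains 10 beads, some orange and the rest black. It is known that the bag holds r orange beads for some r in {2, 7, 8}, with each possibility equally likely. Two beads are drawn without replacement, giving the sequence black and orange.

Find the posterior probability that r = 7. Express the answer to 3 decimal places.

For each hypothesis, P(data | H) works out to: P(data | r = 2) = (8/10)(2/9) = 8/45; P(data | r = 7) = (3/10)(7/9) = 7/30; P(data | r = 8) = (2/10)(8/9) = 8/45.
Multiplying each by its prior: 1/3 · 8/45 = 8/135, 1/3 · 7/30 = 7/90, 1/3 · 8/45 = 8/135; these sum to 53/270.
By Bayes' rule, P(r = 7 | data) = (7/90) / (53/270) = 21/53.

0.396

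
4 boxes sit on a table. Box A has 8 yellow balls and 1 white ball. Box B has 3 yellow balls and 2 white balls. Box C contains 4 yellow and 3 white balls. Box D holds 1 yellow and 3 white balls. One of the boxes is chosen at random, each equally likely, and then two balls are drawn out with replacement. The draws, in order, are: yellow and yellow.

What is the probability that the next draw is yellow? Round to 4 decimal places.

0.7280

Under each hypothesis, the probability of the observed sequence is: P(data | box A) = (8/9)(8/9) = 0.79012; P(data | box B) = (3/5)(3/5) = 0.36; P(data | box C) = (4/7)(4/7) = 0.32653; P(data | box D) = (1/4)(1/4) = 0.0625.
The prior-weighted likelihoods are 1/4 · 0.79012 = 0.19753, 1/4 · 0.36 = 0.09, 1/4 · 0.32653 = 0.081633, 1/4 · 0.0625 = 0.015625; summing to 0.38479.
Normalising, the posterior is P(box A | data) = 0.51335, P(box B | data) = 0.23389, P(box C | data) = 0.21215, P(box D | data) = 0.040607.
Averaging over the posterior, P(yellow next | data) = (8/9)(0.51335) + (3/5)(0.23389) + (4/7)(0.21215) + (1/4)(0.040607) = 0.72803.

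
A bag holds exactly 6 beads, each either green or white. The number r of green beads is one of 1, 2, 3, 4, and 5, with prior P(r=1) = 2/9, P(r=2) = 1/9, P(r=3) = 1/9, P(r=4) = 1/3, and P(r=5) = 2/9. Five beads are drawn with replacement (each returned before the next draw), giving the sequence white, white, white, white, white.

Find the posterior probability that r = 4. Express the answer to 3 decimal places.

0.013

The likelihood of the observed sequence under each hypothesis: P(data | r = 1) = (5/6)(5/6)(5/6)(5/6)(5/6) = 0.40188; P(data | r = 2) = (4/6)(4/6)(4/6)(4/6)(4/6) = 0.13169; P(data | r = 3) = (3/6)(3/6)(3/6)(3/6)(3/6) = 0.03125; P(data | r = 4) = (2/6)(2/6)(2/6)(2/6)(2/6) = 0.0041152; P(data | r = 5) = (1/6)(1/6)(1/6)(1/6)(1/6) = 0.0001286.
The prior-weighted likelihoods are 2/9 · 0.40188 = 0.089306, 1/9 · 0.13169 = 0.014632, 1/9 · 0.03125 = 0.0034722, 1/3 · 0.0041152 = 0.0013717, 2/9 · 0.0001286 = 2.8578e-05; with total 0.10881.
Hence P(r = 4 | data) = (0.0013717) / (0.10881) = 0.012607.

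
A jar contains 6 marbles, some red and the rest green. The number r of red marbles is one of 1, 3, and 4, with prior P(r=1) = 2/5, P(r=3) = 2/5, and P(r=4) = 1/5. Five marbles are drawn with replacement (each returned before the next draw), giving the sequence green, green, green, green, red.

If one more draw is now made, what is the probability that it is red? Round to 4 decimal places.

Under each hypothesis, the probability of the observed sequence is: P(data | r = 1) = (5/6)(5/6)(5/6)(5/6)(1/6) = 0.080376; P(data | r = 3) = (3/6)(3/6)(3/6)(3/6)(3/6) = 0.03125; P(data | r = 4) = (2/6)(2/6)(2/6)(2/6)(4/6) = 0.0082305.
Weighting by the prior gives 2/5 · 0.080376 = 0.03215, 2/5 · 0.03125 = 0.0125, 1/5 · 0.0082305 = 0.0016461; summing to 0.046296.
Dividing through by the total gives posterior P(r = 1 | data) = 0.69444, P(r = 3 | data) = 0.27, P(r = 4 | data) = 0.035556.
Averaging over the posterior, P(red next | data) = (1/6)(0.69444) + (1/2)(0.27) + (2/3)(0.035556) = 0.27444.

0.2744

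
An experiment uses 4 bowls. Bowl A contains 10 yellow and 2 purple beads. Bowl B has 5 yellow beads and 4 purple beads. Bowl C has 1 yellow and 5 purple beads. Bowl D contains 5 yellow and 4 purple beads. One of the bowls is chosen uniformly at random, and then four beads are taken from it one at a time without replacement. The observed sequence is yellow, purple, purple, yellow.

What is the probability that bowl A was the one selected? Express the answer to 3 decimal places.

Compute the likelihood of the observed sequence for each case: P(data | bowl A) = (10/12)(2/11)(1/10)(9/9) = 0.015152; P(data | bowl B) = (5/9)(4/8)(3/7)(4/6) = 0.079365; P(data | bowl C) = (1/6)(5/5)(4/4)(0/3) = 0; P(data | bowl D) = (5/9)(4/8)(3/7)(4/6) = 0.079365.
Weighting by the prior gives 1/4 · 0.015152 = 0.0037879, 1/4 · 0.079365 = 0.019841, 1/4 · 0 = 0, 1/4 · 0.079365 = 0.019841; these sum to 0.04347.
Hence P(bowl A | data) = (0.0037879) / (0.04347) = 0.087137.

0.087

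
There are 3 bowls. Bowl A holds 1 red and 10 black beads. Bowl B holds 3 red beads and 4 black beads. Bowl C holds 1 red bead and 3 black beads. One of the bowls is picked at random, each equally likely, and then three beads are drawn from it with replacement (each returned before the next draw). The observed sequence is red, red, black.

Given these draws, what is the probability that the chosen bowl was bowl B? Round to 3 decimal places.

Compute the likelihood of the observed sequence for each case: P(data | bowl A) = (1/11)(1/11)(10/11) = 0.0075131; P(data | bowl B) = (3/7)(3/7)(4/7) = 0.10496; P(data | bowl C) = (1/4)(1/4)(3/4) = 0.046875.
The prior-weighted likelihoods are 1/3 · 0.0075131 = 0.0025044, 1/3 · 0.10496 = 0.034985, 1/3 · 0.046875 = 0.015625; summing to 0.053115.
Hence P(bowl B | data) = (0.034985) / (0.053115) = 0.65868.

0.659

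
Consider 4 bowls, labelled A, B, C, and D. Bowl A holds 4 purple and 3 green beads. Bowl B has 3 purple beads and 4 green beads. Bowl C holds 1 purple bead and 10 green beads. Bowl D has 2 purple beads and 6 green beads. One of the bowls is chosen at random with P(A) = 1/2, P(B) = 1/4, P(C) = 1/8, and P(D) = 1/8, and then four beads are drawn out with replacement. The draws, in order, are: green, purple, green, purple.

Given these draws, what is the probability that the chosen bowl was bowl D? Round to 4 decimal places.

For each hypothesis, P(data | H) works out to: P(data | bowl A) = (3/7)(4/7)(3/7)(4/7) = 0.059975; P(data | bowl B) = (4/7)(3/7)(4/7)(3/7) = 0.059975; P(data | bowl C) = (10/11)(1/11)(10/11)(1/11) = 0.0068301; P(data | bowl D) = (6/8)(2/8)(6/8)(2/8) = 0.035156.
The prior-weighted likelihoods are 1/2 · 0.059975 = 0.029988, 1/4 · 0.059975 = 0.014994, 1/8 · 0.0068301 = 0.00085377, 1/8 · 0.035156 = 0.0043945; these sum to 0.05023.
Hence P(bowl D | data) = (0.0043945) / (0.05023) = 0.087489.

0.0875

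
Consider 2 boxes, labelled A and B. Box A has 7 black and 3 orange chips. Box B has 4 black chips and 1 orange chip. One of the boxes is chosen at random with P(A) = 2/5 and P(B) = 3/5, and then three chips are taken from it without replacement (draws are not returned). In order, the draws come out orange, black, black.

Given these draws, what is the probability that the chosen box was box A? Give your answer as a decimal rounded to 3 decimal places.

For each hypothesis, P(data | H) works out to: P(data | box A) = (3/10)(7/9)(6/8) = 7/40; P(data | box B) = (1/5)(4/4)(3/3) = 1/5.
Weighting by the prior gives 2/5 · 7/40 = 7/100, 3/5 · 1/5 = 3/25; summing to 19/100.
By Bayes' rule, P(box A | data) = (7/100) / (19/100) = 7/19.

0.368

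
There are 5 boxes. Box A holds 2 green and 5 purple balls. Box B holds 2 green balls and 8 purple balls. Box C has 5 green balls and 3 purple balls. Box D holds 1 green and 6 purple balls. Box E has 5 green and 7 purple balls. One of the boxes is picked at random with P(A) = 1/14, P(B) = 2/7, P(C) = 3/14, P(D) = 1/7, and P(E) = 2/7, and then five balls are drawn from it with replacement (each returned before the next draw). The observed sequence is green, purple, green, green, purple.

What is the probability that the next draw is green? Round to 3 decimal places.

Under each hypothesis, the probability of the observed sequence is: P(data | box A) = (2/7)(5/7)(2/7)(2/7)(5/7) = 0.0119; P(data | box B) = (2/10)(8/10)(2/10)(2/10)(8/10) = 0.00512; P(data | box C) = (5/8)(3/8)(5/8)(5/8)(3/8) = 0.034332; P(data | box D) = (1/7)(6/7)(1/7)(1/7)(6/7) = 0.002142; P(data | box E) = (5/12)(7/12)(5/12)(5/12)(7/12) = 0.024615.
Multiplying each by its prior: 1/14 · 0.0119 = 0.00084999, 2/7 · 0.00512 = 0.0014629, 3/14 · 0.034332 = 0.0073569, 1/7 · 0.002142 = 0.00030599, 2/7 · 0.024615 = 0.0070329; these sum to 0.017009.
Dividing through by the total gives posterior P(box A | data) = 0.049974, P(box B | data) = 0.086007, P(box C | data) = 0.43254, P(box D | data) = 0.017991, P(box E | data) = 0.41349.
So P(green next | data) = Σ P(green next | H) P(H | data) = (2/7)(0.049974) + (1/5)(0.086007) + (5/8)(0.43254) + (1/7)(0.017991) + (5/12)(0.41349) = 0.47667.

0.477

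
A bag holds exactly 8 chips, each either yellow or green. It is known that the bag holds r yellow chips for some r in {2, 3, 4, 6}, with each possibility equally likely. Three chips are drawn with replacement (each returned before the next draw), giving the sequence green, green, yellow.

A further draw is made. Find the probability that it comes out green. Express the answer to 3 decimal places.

The likelihood of the observed sequence under each hypothesis: P(data | r = 2) = (6/8)(6/8)(2/8) = 0.14062; P(data | r = 3) = (5/8)(5/8)(3/8) = 0.14648; P(data | r = 4) = (4/8)(4/8)(4/8) = 0.125; P(data | r = 6) = (2/8)(2/8)(6/8) = 0.046875.
The prior-weighted likelihoods are 1/4 · 0.14062 = 0.035156, 1/4 · 0.14648 = 0.036621, 1/4 · 0.125 = 0.03125, 1/4 · 0.046875 = 0.011719; summing to 0.11475.
The posterior is then P(r = 2 | data) = 0.30638, P(r = 3 | data) = 0.31915, P(r = 4 | data) = 0.27234, P(r = 6 | data) = 0.10213.
Averaging over the posterior, P(green next | data) = (3/4)(0.30638) + (5/8)(0.31915) + (1/2)(0.27234) + (1/4)(0.10213) = 0.59096.

0.591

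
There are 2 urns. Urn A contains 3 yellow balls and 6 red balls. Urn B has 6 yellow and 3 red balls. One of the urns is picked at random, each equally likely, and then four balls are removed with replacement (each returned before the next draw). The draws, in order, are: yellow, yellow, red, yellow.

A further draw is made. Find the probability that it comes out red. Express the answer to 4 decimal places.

The likelihood of the observed sequence under each hypothesis: P(data | urn A) = (3/9)(3/9)(6/9)(3/9) = 2/81; P(data | urn B) = (6/9)(6/9)(3/9)(6/9) = 8/81.
The prior-weighted likelihoods are 1/2 · 2/81 = 1/81, 1/2 · 8/81 = 4/81; summing to 5/81.
Dividing through by the total gives posterior P(urn A | data) = 1/5, P(urn B | data) = 4/5.
Averaging over the posterior, P(red next | data) = (2/3)(1/5) + (1/3)(4/5) = 2/5.

0.4000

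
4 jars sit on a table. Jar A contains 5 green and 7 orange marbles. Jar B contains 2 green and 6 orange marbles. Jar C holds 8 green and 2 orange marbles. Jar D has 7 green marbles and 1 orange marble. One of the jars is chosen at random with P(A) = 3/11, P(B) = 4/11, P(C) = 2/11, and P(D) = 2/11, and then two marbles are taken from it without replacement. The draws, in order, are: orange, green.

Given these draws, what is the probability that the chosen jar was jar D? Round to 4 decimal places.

For each hypothesis, P(data | H) works out to: P(data | jar A) = (7/12)(5/11) = 0.26515; P(data | jar B) = (6/8)(2/7) = 0.21429; P(data | jar C) = (2/10)(8/9) = 0.17778; P(data | jar D) = (1/8)(7/7) = 0.125.
The prior-weighted likelihoods are 3/11 · 0.26515 = 0.072314, 4/11 · 0.21429 = 0.077922, 2/11 · 0.17778 = 0.032323, 2/11 · 0.125 = 0.022727; these sum to 0.20529.
Therefore the posterior P(jar D | data) = (0.022727) / (0.20529) = 0.11071.

0.1107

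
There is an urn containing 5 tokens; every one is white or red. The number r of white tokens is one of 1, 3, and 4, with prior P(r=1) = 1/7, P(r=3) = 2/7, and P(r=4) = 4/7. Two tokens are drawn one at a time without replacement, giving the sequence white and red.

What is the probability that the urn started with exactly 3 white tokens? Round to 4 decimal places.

0.3750

Compute the likelihood of the observed sequence for each case: P(data | r = 1) = (1/5)(4/4) = 1/5; P(data | r = 3) = (3/5)(2/4) = 3/10; P(data | r = 4) = (4/5)(1/4) = 1/5.
Weighting by the prior gives 1/7 · 1/5 = 1/35, 2/7 · 3/10 = 3/35, 4/7 · 1/5 = 4/35; these sum to 8/35.
Therefore the posterior P(r = 3 | data) = (3/35) / (8/35) = 3/8.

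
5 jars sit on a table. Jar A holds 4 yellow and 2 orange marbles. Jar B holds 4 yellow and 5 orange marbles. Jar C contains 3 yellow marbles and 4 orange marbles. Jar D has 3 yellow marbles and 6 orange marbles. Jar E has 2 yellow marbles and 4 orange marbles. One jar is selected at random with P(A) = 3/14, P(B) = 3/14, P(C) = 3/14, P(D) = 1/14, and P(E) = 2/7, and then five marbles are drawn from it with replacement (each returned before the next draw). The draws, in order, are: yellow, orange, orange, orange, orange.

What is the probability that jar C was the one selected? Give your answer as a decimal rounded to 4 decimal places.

0.2218

For each hypothesis, P(data | H) works out to: P(data | jar A) = (4/6)(2/6)(2/6)(2/6)(2/6) = 0.0082305; P(data | jar B) = (4/9)(5/9)(5/9)(5/9)(5/9) = 0.042338; P(data | jar C) = (3/7)(4/7)(4/7)(4/7)(4/7) = 0.045695; P(data | jar D) = (3/9)(6/9)(6/9)(6/9)(6/9) = 0.065844; P(data | jar E) = (2/6)(4/6)(4/6)(4/6)(4/6) = 0.065844.
Multiplying each by its prior: 3/14 · 0.0082305 = 0.0017637, 3/14 · 0.042338 = 0.0090724, 3/14 · 0.045695 = 0.0097918, 1/14 · 0.065844 = 0.0047031, 2/7 · 0.065844 = 0.018812; these sum to 0.044143.
Hence P(jar C | data) = (0.0097918) / (0.044143) = 0.22182.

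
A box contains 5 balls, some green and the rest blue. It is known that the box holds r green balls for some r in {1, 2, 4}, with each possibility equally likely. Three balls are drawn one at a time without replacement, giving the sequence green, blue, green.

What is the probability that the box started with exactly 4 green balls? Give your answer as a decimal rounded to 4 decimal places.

0.6667

The likelihood of the observed sequence under each hypothesis: P(data | r = 1) = (1/5)(4/4)(0/3) = 0; P(data | r = 2) = (2/5)(3/4)(1/3) = 1/10; P(data | r = 4) = (4/5)(1/4)(3/3) = 1/5.
Weighting by the prior gives 1/3 · 0 = 0, 1/3 · 1/10 = 1/30, 1/3 · 1/5 = 1/15; these sum to 1/10.
So P(r = 4 | data) = (1/15) / (1/10) = 2/3.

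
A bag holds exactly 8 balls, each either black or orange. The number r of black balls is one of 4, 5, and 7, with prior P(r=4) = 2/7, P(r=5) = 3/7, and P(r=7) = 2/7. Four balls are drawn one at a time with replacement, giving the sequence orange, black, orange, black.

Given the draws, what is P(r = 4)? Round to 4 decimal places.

0.3984

The likelihood of the observed sequence under each hypothesis: P(data | r = 4) = (4/8)(4/8)(4/8)(4/8) = 0.0625; P(data | r = 5) = (3/8)(5/8)(3/8)(5/8) = 0.054932; P(data | r = 7) = (1/8)(7/8)(1/8)(7/8) = 0.011963.
The prior-weighted likelihoods are 2/7 · 0.0625 = 0.017857, 3/7 · 0.054932 = 0.023542, 2/7 · 0.011963 = 0.003418; these sum to 0.044817.
Therefore the posterior P(r = 4 | data) = (0.017857) / (0.044817) = 0.39844.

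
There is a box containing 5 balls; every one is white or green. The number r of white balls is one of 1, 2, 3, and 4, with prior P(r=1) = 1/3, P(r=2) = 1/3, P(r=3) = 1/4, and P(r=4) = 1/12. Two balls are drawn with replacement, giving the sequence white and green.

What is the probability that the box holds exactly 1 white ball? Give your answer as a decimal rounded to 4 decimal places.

0.2581

Under each hypothesis, the probability of the observed sequence is: P(data | r = 1) = (1/5)(4/5) = 4/25; P(data | r = 2) = (2/5)(3/5) = 6/25; P(data | r = 3) = (3/5)(2/5) = 6/25; P(data | r = 4) = (4/5)(1/5) = 4/25.
Multiplying each by its prior: 1/3 · 4/25 = 4/75, 1/3 · 6/25 = 2/25, 1/4 · 6/25 = 3/50, 1/12 · 4/25 = 1/75; these sum to 31/150.
By Bayes' rule, P(r = 1 | data) = (4/75) / (31/150) = 8/31.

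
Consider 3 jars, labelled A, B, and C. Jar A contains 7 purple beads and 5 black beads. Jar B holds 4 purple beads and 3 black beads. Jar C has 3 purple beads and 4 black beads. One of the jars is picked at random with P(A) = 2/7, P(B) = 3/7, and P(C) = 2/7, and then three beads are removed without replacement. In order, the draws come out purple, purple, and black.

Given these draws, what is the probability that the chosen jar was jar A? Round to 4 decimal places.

Under each hypothesis, the probability of the observed sequence is: P(data | jar A) = (7/12)(6/11)(5/10) = 0.15909; P(data | jar B) = (4/7)(3/6)(3/5) = 0.17143; P(data | jar C) = (3/7)(2/6)(4/5) = 0.11429.
The prior-weighted likelihoods are 2/7 · 0.15909 = 0.045455, 3/7 · 0.17143 = 0.073469, 2/7 · 0.11429 = 0.032653; these sum to 0.15158.
By Bayes' rule, P(jar A | data) = (0.045455) / (0.15158) = 0.29988.

0.2999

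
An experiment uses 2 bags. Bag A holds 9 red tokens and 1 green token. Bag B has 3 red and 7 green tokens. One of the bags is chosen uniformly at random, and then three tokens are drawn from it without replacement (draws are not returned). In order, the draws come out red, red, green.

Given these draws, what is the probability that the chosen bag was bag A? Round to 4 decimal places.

0.6316

The likelihood of the observed sequence under each hypothesis: P(data | bag A) = (9/10)(8/9)(1/8) = 1/10; P(data | bag B) = (3/10)(2/9)(7/8) = 7/120.
Weighting by the prior gives 1/2 · 1/10 = 1/20, 1/2 · 7/120 = 7/240; with total 19/240.
Therefore the posterior P(bag A | data) = (1/20) / (19/240) = 12/19.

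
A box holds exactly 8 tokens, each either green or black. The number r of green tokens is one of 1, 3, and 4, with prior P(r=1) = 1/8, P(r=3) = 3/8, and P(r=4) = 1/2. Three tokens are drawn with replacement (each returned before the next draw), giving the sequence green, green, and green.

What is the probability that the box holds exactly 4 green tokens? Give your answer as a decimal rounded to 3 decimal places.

0.757

Under each hypothesis, the probability of the observed sequence is: P(data | r = 1) = (1/8)(1/8)(1/8) = 0.0019531; P(data | r = 3) = (3/8)(3/8)(3/8) = 0.052734; P(data | r = 4) = (4/8)(4/8)(4/8) = 0.125.
Weighting by the prior gives 1/8 · 0.0019531 = 0.00024414, 3/8 · 0.052734 = 0.019775, 1/2 · 0.125 = 0.0625; summing to 0.08252.
Hence P(r = 4 | data) = (0.0625) / (0.08252) = 0.7574.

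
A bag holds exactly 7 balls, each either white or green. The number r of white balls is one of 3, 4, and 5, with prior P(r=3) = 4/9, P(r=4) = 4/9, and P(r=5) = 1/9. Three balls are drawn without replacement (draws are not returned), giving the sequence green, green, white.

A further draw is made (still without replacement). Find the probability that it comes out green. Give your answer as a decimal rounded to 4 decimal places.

For each hypothesis, P(data | H) works out to: P(data | r = 3) = (4/7)(3/6)(3/5) = 6/35; P(data | r = 4) = (3/7)(2/6)(4/5) = 4/35; P(data | r = 5) = (2/7)(1/6)(5/5) = 1/21.
Weighting by the prior gives 4/9 · 6/35 = 8/105, 4/9 · 4/35 = 16/315, 1/9 · 1/21 = 1/189; summing to 25/189.
Normalising, the posterior is P(r = 3 | data) = 72/125, P(r = 4 | data) = 48/125, P(r = 5 | data) = 1/25.
Averaging over the posterior, P(green next | data) = (1/2)(72/125) + (1/4)(48/125) + (0)(1/25) = 48/125.

0.3840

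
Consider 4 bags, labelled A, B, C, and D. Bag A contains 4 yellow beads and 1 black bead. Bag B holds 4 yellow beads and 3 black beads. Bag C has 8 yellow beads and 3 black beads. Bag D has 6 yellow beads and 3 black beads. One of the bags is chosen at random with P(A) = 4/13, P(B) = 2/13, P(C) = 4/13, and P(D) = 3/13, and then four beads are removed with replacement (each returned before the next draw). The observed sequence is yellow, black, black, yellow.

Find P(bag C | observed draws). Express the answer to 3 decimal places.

0.298

Compute the likelihood of the observed sequence for each case: P(data | bag A) = (4/5)(1/5)(1/5)(4/5) = 0.0256; P(data | bag B) = (4/7)(3/7)(3/7)(4/7) = 0.059975; P(data | bag C) = (8/11)(3/11)(3/11)(8/11) = 0.039342; P(data | bag D) = (6/9)(3/9)(3/9)(6/9) = 0.049383.
Weighting by the prior gives 4/13 · 0.0256 = 0.0078769, 2/13 · 0.059975 = 0.0092269, 4/13 · 0.039342 = 0.012105, 3/13 · 0.049383 = 0.011396; summing to 0.040605.
Therefore the posterior P(bag C | data) = (0.012105) / (0.040605) = 0.29812.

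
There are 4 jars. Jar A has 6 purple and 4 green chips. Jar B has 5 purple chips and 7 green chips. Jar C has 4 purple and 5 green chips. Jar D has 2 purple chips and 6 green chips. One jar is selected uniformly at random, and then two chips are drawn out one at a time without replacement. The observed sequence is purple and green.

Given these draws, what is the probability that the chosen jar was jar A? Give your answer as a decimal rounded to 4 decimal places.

0.2604

The likelihood of the observed sequence under each hypothesis: P(data | jar A) = (6/10)(4/9) = 0.26667; P(data | jar B) = (5/12)(7/11) = 0.26515; P(data | jar C) = (4/9)(5/8) = 0.27778; P(data | jar D) = (2/8)(6/7) = 0.21429.
The prior-weighted likelihoods are 1/4 · 0.26667 = 0.066667, 1/4 · 0.26515 = 0.066288, 1/4 · 0.27778 = 0.069444, 1/4 · 0.21429 = 0.053571; summing to 0.25597.
So P(jar A | data) = (0.066667) / (0.25597) = 0.26045.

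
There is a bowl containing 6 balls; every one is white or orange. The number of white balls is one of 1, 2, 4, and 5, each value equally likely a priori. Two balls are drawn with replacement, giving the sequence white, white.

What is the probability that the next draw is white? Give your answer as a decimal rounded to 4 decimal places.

The likelihood of the observed sequence under each hypothesis: P(data | r = 1) = (1/6)(1/6) = 1/36; P(data | r = 2) = (2/6)(2/6) = 1/9; P(data | r = 4) = (4/6)(4/6) = 4/9; P(data | r = 5) = (5/6)(5/6) = 25/36.
Weighting by the prior gives 1/4 · 1/36 = 1/144, 1/4 · 1/9 = 1/36, 1/4 · 4/9 = 1/9, 1/4 · 25/36 = 25/144; these sum to 23/72.
The posterior is then P(r = 1 | data) = 1/46, P(r = 2 | data) = 2/23, P(r = 4 | data) = 8/23, P(r = 5 | data) = 25/46.
The predictive probability is P(white next | data) = (1/6)(1/46) + (1/3)(2/23) + (2/3)(8/23) + (5/6)(25/46) = 33/46.

0.7174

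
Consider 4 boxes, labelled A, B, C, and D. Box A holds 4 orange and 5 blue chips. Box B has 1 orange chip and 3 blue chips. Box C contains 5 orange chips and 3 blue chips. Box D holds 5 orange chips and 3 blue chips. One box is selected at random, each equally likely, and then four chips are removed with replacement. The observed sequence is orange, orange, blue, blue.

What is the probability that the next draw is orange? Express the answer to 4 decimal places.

0.5076

Under each hypothesis, the probability of the observed sequence is: P(data | box A) = (4/9)(4/9)(5/9)(5/9) = 0.060966; P(data | box B) = (1/4)(1/4)(3/4)(3/4) = 0.035156; P(data | box C) = (5/8)(5/8)(3/8)(3/8) = 0.054932; P(data | box D) = (5/8)(5/8)(3/8)(3/8) = 0.054932.
Multiplying each by its prior: 1/4 · 0.060966 = 0.015242, 1/4 · 0.035156 = 0.0087891, 1/4 · 0.054932 = 0.013733, 1/4 · 0.054932 = 0.013733; these sum to 0.051496.
Dividing through by the total gives posterior P(box A | data) = 0.29597, P(box B | data) = 0.17067, P(box C | data) = 0.26668, P(box D | data) = 0.26668.
Averaging over the posterior, P(orange next | data) = (4/9)(0.29597) + (1/4)(0.17067) + (5/8)(0.26668) + (5/8)(0.26668) = 0.50756.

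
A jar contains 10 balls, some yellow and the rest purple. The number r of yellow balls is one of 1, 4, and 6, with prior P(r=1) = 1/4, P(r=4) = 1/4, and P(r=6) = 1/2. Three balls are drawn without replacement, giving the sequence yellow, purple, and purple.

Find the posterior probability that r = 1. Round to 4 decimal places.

For each hypothesis, P(data | H) works out to: P(data | r = 1) = (1/10)(9/9)(8/8) = 1/10; P(data | r = 4) = (4/10)(6/9)(5/8) = 1/6; P(data | r = 6) = (6/10)(4/9)(3/8) = 1/10.
The prior-weighted likelihoods are 1/4 · 1/10 = 1/40, 1/4 · 1/6 = 1/24, 1/2 · 1/10 = 1/20; with total 7/60.
Hence P(r = 1 | data) = (1/40) / (7/60) = 3/14.

0.2143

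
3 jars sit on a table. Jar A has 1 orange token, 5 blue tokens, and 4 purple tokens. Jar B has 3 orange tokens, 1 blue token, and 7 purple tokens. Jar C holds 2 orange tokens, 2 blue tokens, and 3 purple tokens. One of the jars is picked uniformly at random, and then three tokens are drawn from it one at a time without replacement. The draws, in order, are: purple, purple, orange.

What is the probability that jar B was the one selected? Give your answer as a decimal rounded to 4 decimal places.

Under each hypothesis, the probability of the observed sequence is: P(data | jar A) = (4/10)(3/9)(1/8) = 0.016667; P(data | jar B) = (7/11)(6/10)(3/9) = 0.12727; P(data | jar C) = (3/7)(2/6)(2/5) = 0.057143.
Multiplying each by its prior: 1/3 · 0.016667 = 0.0055556, 1/3 · 0.12727 = 0.042424, 1/3 · 0.057143 = 0.019048; with total 0.067027.
So P(jar B | data) = (0.042424) / (0.067027) = 0.63294.

0.6329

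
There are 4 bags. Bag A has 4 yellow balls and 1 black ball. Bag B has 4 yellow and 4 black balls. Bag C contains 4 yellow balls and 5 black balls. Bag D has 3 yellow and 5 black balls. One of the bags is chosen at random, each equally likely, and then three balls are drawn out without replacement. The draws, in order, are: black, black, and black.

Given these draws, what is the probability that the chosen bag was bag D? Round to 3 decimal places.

For each hypothesis, P(data | H) works out to: P(data | bag A) = (1/5)(0/4) = 0; P(data | bag B) = (4/8)(3/7)(2/6) = 1/14; P(data | bag C) = (5/9)(4/8)(3/7) = 5/42; P(data | bag D) = (5/8)(4/7)(3/6) = 5/28.
Weighting by the prior gives 1/4 · 0 = 0, 1/4 · 1/14 = 1/56, 1/4 · 5/42 = 5/168, 1/4 · 5/28 = 5/112; summing to 31/336.
Therefore the posterior P(bag D | data) = (5/112) / (31/336) = 15/31.

0.484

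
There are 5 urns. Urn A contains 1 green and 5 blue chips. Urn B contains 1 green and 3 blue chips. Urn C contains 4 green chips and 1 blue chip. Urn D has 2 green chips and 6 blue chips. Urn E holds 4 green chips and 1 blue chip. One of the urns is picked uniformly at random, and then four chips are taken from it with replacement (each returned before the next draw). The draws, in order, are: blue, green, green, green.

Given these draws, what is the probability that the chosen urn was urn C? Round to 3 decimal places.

Under each hypothesis, the probability of the observed sequence is: P(data | urn A) = (5/6)(1/6)(1/6)(1/6) = 0.003858; P(data | urn B) = (3/4)(1/4)(1/4)(1/4) = 0.011719; P(data | urn C) = (1/5)(4/5)(4/5)(4/5) = 0.1024; P(data | urn D) = (6/8)(2/8)(2/8)(2/8) = 0.011719; P(data | urn E) = (1/5)(4/5)(4/5)(4/5) = 0.1024.
The prior-weighted likelihoods are 1/5 · 0.003858 = 0.0007716, 1/5 · 0.011719 = 0.0023437, 1/5 · 0.1024 = 0.02048, 1/5 · 0.011719 = 0.0023437, 1/5 · 0.1024 = 0.02048; with total 0.046419.
Hence P(urn C | data) = (0.02048) / (0.046419) = 0.4412.

0.441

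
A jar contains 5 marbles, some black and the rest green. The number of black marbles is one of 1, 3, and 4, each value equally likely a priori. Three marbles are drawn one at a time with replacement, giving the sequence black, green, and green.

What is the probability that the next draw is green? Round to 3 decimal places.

Compute the likelihood of the observed sequence for each case: P(data | r = 1) = (1/5)(4/5)(4/5) = 16/125; P(data | r = 3) = (3/5)(2/5)(2/5) = 12/125; P(data | r = 4) = (4/5)(1/5)(1/5) = 4/125.
Multiplying each by its prior: 1/3 · 16/125 = 16/375, 1/3 · 12/125 = 4/125, 1/3 · 4/125 = 4/375; with total 32/375.
Dividing through by the total gives posterior P(r = 1 | data) = 1/2, P(r = 3 | data) = 3/8, P(r = 4 | data) = 1/8.
So P(green next | data) = Σ P(green next | H) P(H | data) = (4/5)(1/2) + (2/5)(3/8) + (1/5)(1/8) = 23/40.

0.575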